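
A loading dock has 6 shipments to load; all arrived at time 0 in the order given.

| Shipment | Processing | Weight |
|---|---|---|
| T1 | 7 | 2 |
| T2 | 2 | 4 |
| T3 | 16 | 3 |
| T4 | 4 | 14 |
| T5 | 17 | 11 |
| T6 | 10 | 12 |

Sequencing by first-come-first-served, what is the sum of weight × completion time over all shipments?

FIFO (arrival order): T1 T2 T3 T4 T5 T6.
T1: finishes 7, weight 2, w·C = 14
T2: finishes 9, weight 4, w·C = 36
T3: finishes 25, weight 3, w·C = 75
T4: finishes 29, weight 14, w·C = 406
T5: finishes 46, weight 11, w·C = 506
T6: finishes 56, weight 12, w·C = 672
Sum = 14+36+75+406+506+672 = 1709.

1709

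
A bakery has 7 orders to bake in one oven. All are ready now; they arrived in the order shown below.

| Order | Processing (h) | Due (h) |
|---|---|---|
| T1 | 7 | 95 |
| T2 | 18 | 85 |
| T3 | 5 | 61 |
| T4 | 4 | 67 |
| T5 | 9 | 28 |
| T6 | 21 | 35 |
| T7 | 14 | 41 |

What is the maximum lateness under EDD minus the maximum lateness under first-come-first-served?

-34

EDD (increasing due date): T5 T6 T7 T3 T4 T2 T1.
T5: 0→9, due 28, lateness -19
T6: 9→30, due 35, lateness -5
T7: 30→44, due 41, lateness 3
T3: 44→49, due 61, lateness -12
T4: 49→53, due 67, lateness -14
T2: 53→71, due 85, lateness -14
T1: 71→78, due 95, lateness -17
Maximum = 3.
FIFO (arrival order): T1 T2 T3 T4 T5 T6 T7.
T1: 0→7, due 95, lateness -88
T2: 7→25, due 85, lateness -60
T3: 25→30, due 61, lateness -31
T4: 30→34, due 67, lateness -33
T5: 34→43, due 28, lateness 15
T6: 43→64, due 35, lateness 29
T7: 64→78, due 41, lateness 37
Maximum = 37.
Difference = 3 − 37 = -34.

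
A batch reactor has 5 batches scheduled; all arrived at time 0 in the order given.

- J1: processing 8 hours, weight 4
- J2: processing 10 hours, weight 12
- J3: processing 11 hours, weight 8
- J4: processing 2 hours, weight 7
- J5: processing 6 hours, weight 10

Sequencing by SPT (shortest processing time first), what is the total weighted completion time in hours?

766

SPT (increasing processing time): J4 J5 J1 J2 J3.
J4: finishes 2, weight 7, w·C = 14
J5: finishes 8, weight 10, w·C = 80
J1: finishes 16, weight 4, w·C = 64
J2: finishes 26, weight 12, w·C = 312
J3: finishes 37, weight 8, w·C = 296
Sum = 14+80+64+312+296 = 766.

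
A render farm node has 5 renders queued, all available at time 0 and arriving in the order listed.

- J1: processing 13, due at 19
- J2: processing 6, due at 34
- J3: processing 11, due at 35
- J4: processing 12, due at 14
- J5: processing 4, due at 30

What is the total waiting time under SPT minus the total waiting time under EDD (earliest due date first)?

-33

SPT (increasing processing time): J5 J2 J3 J4 J1.
J5: waits 0, runs 0→4
J2: waits 4, runs 4→10
J3: waits 10, runs 10→21
J4: waits 21, runs 21→33
J1: waits 33, runs 33→46
Sum = 0+4+10+21+33 = 68.
EDD (increasing due date): J4 J1 J5 J2 J3.
J4: waits 0, runs 0→12
J1: waits 12, runs 12→25
J5: waits 25, runs 25→29
J2: waits 29, runs 29→35
J3: waits 35, runs 35→46
Sum = 0+12+25+29+35 = 101.
Difference = 68 − 101 = -33.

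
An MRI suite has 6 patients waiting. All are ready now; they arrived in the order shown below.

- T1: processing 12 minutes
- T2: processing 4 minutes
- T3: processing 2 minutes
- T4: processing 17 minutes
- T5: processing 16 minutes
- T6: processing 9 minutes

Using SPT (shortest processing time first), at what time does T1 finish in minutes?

SPT (increasing processing time): T3 T2 T6 T1 T5 T4.
T3: 0→2
T2: 2→6
T6: 6→15
T1: 15→27

27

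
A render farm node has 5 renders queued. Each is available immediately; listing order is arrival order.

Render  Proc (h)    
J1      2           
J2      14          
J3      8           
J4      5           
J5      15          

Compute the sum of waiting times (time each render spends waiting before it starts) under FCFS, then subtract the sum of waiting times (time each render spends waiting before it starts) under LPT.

-52

FIFO (arrival order): J1 J2 J3 J4 J5.
J1: waits 0, runs 0→2
J2: waits 2, runs 2→16
J3: waits 16, runs 16→24
J4: waits 24, runs 24→29
J5: waits 29, runs 29→44
Sum = 0+2+16+24+29 = 71.
LPT (decreasing processing time): J5 J2 J3 J4 J1.
J5: waits 0, runs 0→15
J2: waits 15, runs 15→29
J3: waits 29, runs 29→37
J4: waits 37, runs 37→42
J1: waits 42, runs 42→44
Sum = 0+15+29+37+42 = 123.
Difference = 71 − 123 = -52.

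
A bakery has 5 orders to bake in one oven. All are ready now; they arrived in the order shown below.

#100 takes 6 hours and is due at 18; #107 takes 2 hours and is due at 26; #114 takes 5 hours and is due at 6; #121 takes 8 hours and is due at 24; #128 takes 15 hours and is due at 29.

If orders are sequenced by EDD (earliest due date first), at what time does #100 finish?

11

EDD (increasing due date): #114 #100 #121 #107 #128.
#114: 0→5
#100: 5→11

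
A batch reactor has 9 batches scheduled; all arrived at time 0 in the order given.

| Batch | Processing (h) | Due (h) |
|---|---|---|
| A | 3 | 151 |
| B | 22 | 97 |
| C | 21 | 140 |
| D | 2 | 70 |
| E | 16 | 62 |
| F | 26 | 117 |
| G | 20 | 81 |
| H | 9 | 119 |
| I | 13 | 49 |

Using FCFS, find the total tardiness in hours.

114

FIFO (arrival order): A B C D E F G H I.
A: 0→3, due 151, tardiness 0
B: 3→25, due 97, tardiness 0
C: 25→46, due 140, tardiness 0
D: 46→48, due 70, tardiness 0
E: 48→64, due 62, tardiness 2
F: 64→90, due 117, tardiness 0
G: 90→110, due 81, tardiness 29
H: 110→119, due 119, tardiness 0
I: 119→132, due 49, tardiness 83
Sum = 0+0+0+0+2+0+29+0+83 = 114.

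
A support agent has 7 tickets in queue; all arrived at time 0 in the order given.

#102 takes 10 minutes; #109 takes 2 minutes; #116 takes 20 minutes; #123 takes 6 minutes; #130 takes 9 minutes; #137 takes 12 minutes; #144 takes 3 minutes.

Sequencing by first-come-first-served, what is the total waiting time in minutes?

198

FIFO (arrival order): #102 #109 #116 #123 #130 #137 #144.
#102: waits 0, runs 0→10
#109: waits 10, runs 10→12
#116: waits 12, runs 12→32
#123: waits 32, runs 32→38
#130: waits 38, runs 38→47
#137: waits 47, runs 47→59
#144: waits 59, runs 59→62
Sum = 0+10+12+32+38+47+59 = 198.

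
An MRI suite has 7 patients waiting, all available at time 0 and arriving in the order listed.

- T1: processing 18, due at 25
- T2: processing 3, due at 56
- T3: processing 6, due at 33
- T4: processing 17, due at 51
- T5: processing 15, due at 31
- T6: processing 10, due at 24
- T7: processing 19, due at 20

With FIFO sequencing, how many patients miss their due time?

FIFO (arrival order): T1 T2 T3 T4 T5 T6 T7.
T1: 0→18, due 25, tardiness 0
T2: 18→21, due 56, tardiness 0
T3: 21→27, due 33, tardiness 0
T4: 27→44, due 51, tardiness 0
T5: 44→59, due 31, tardiness 28
T6: 59→69, due 24, tardiness 45
T7: 69→88, due 20, tardiness 68
Late patients: 3.

3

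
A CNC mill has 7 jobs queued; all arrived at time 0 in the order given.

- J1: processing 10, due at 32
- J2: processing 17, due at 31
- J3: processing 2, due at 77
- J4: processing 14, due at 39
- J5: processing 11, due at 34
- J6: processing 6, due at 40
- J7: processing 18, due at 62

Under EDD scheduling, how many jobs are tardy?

EDD (increasing due date): J2 J1 J5 J4 J6 J7 J3.
J2: 0→17, due 31, tardiness 0
J1: 17→27, due 32, tardiness 0
J5: 27→38, due 34, tardiness 4
J4: 38→52, due 39, tardiness 13
J6: 52→58, due 40, tardiness 18
J7: 58→76, due 62, tardiness 14
J3: 76→78, due 77, tardiness 1
Late jobs: 5.

5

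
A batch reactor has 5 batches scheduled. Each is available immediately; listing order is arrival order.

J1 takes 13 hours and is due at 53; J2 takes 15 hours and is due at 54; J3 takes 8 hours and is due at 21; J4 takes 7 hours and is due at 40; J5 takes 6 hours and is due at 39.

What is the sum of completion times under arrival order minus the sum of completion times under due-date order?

43

FIFO (arrival order): J1 J2 J3 J4 J5.
J1: 0→13
J2: 13→28
J3: 28→36
J4: 36→43
J5: 43→49
Sum = 13+28+36+43+49 = 169.
EDD (increasing due date): J3 J5 J4 J1 J2.
J3: 0→8
J5: 8→14
J4: 14→21
J1: 21→34
J2: 34→49
Sum = 8+14+21+34+49 = 126.
Difference = 169 − 126 = 43.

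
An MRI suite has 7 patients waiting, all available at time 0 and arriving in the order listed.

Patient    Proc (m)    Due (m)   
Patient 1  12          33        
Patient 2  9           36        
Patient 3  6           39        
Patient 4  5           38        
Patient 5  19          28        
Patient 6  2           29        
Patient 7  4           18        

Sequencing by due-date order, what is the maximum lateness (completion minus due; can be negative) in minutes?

18

EDD (increasing due date): Patient 7 Patient 5 Patient 6 Patient 1 Patient 2 Patient 4 Patient 3.
Patient 7: 0→4, due 18, lateness -14
Patient 5: 4→23, due 28, lateness -5
Patient 6: 23→25, due 29, lateness -4
Patient 1: 25→37, due 33, lateness 4
Patient 2: 37→46, due 36, lateness 10
Patient 4: 46→51, due 38, lateness 13
Patient 3: 51→57, due 39, lateness 18
Maximum = 18.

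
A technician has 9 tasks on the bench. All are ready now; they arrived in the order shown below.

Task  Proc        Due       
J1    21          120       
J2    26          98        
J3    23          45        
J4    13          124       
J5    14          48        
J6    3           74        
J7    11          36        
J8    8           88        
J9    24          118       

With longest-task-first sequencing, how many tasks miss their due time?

LPT (decreasing processing time): J2 J9 J3 J1 J5 J4 J7 J8 J6.
J2: 0→26, due 98, tardiness 0
J9: 26→50, due 118, tardiness 0
J3: 50→73, due 45, tardiness 28
J1: 73→94, due 120, tardiness 0
J5: 94→108, due 48, tardiness 60
J4: 108→121, due 124, tardiness 0
J7: 121→132, due 36, tardiness 96
J8: 132→140, due 88, tardiness 52
J6: 140→143, due 74, tardiness 69
Late tasks: 5.

5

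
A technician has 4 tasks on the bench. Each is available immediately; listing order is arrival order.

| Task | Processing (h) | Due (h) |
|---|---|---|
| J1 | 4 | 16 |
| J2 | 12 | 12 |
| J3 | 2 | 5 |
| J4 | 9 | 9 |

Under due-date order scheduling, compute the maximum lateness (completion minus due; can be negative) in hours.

EDD (increasing due date): J3 J4 J2 J1.
J3: 0→2, due 5, lateness -3
J4: 2→11, due 9, lateness 2
J2: 11→23, due 12, lateness 11
J1: 23→27, due 16, lateness 11
Maximum = 11.

11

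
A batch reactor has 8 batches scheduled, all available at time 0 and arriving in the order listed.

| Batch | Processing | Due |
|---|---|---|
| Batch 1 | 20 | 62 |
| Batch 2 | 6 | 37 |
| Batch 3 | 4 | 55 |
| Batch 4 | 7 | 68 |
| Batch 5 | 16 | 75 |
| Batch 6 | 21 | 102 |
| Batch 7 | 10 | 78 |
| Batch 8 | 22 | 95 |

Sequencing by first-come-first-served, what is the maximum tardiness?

11

FIFO (arrival order): Batch 1 Batch 2 Batch 3 Batch 4 Batch 5 Batch 6 Batch 7 Batch 8.
Batch 1: 0→20, due 62, tardiness 0
Batch 2: 20→26, due 37, tardiness 0
Batch 3: 26→30, due 55, tardiness 0
Batch 4: 30→37, due 68, tardiness 0
Batch 5: 37→53, due 75, tardiness 0
Batch 6: 53→74, due 102, tardiness 0
Batch 7: 74→84, due 78, tardiness 6
Batch 8: 84→106, due 95, tardiness 11
Maximum = 11.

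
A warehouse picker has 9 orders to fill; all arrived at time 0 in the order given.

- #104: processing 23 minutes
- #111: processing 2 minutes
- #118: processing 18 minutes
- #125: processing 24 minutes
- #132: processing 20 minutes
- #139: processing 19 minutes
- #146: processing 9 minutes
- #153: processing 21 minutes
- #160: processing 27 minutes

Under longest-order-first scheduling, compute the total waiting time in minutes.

LPT (decreasing processing time): #160 #125 #104 #153 #132 #139 #118 #146 #111.
#160: waits 0, runs 0→27
#125: waits 27, runs 27→51
#104: waits 51, runs 51→74
#153: waits 74, runs 74→95
#132: waits 95, runs 95→115
#139: waits 115, runs 115→134
#118: waits 134, runs 134→152
#146: waits 152, runs 152→161
#111: waits 161, runs 161→163
Sum = 0+27+51+74+95+115+134+152+161 = 809.

809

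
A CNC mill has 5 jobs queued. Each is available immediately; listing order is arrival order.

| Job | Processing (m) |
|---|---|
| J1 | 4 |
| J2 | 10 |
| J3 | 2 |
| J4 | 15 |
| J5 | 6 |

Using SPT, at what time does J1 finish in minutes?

SPT (increasing processing time): J3 J1 J5 J2 J4.
J3: 0→2
J1: 2→6

6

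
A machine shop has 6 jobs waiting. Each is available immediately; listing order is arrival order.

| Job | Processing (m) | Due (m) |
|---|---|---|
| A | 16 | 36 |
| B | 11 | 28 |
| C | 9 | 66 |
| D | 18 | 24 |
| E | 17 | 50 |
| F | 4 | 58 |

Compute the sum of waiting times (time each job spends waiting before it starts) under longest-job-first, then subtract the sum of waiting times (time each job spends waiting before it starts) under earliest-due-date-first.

17

LPT (decreasing processing time): D E A B C F.
D: waits 0, runs 0→18
E: waits 18, runs 18→35
A: waits 35, runs 35→51
B: waits 51, runs 51→62
C: waits 62, runs 62→71
F: waits 71, runs 71→75
Sum = 0+18+35+51+62+71 = 237.
EDD (increasing due date): D B A E F C.
D: waits 0, runs 0→18
B: waits 18, runs 18→29
A: waits 29, runs 29→45
E: waits 45, runs 45→62
F: waits 62, runs 62→66
C: waits 66, runs 66→75
Sum = 0+18+29+45+62+66 = 220.
Difference = 237 − 220 = 17.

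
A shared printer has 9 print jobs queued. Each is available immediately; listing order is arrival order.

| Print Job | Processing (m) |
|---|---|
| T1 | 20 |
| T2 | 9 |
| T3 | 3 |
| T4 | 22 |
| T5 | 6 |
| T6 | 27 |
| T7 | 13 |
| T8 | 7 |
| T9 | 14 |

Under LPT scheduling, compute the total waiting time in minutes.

LPT (decreasing processing time): T6 T4 T1 T9 T7 T2 T8 T5 T3.
T6: waits 0, runs 0→27
T4: waits 27, runs 27→49
T1: waits 49, runs 49→69
T9: waits 69, runs 69→83
T7: waits 83, runs 83→96
T2: waits 96, runs 96→105
T8: waits 105, runs 105→112
T5: waits 112, runs 112→118
T3: waits 118, runs 118→121
Sum = 0+27+49+69+83+96+105+112+118 = 659.

659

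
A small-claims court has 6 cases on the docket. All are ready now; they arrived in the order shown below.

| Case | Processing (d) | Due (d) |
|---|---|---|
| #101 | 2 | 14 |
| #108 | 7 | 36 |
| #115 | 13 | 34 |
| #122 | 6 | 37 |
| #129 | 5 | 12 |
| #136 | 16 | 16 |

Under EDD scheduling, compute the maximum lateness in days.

12

EDD (increasing due date): #129 #101 #136 #115 #108 #122.
#129: 0→5, due 12, lateness -7
#101: 5→7, due 14, lateness -7
#136: 7→23, due 16, lateness 7
#115: 23→36, due 34, lateness 2
#108: 36→43, due 36, lateness 7
#122: 43→49, due 37, lateness 12
Maximum = 12.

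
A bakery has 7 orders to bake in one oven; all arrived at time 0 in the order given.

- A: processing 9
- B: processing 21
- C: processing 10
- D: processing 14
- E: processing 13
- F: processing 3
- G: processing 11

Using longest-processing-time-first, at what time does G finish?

LPT (decreasing processing time): B D E G C A F.
B: 0→21
D: 21→35
E: 35→48
G: 48→59

59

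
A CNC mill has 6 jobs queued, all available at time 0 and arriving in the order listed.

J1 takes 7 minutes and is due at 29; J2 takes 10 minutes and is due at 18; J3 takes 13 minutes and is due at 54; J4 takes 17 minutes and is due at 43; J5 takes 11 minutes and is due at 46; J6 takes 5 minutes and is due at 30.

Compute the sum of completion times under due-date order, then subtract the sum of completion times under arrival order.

-21

EDD (increasing due date): J2 J1 J6 J4 J5 J3.
J2: 0→10
J1: 10→17
J6: 17→22
J4: 22→39
J5: 39→50
J3: 50→63
Sum = 10+17+22+39+50+63 = 201.
FIFO (arrival order): J1 J2 J3 J4 J5 J6.
J1: 0→7
J2: 7→17
J3: 17→30
J4: 30→47
J5: 47→58
J6: 58→63
Sum = 7+17+30+47+58+63 = 222.
Difference = 201 − 222 = -21.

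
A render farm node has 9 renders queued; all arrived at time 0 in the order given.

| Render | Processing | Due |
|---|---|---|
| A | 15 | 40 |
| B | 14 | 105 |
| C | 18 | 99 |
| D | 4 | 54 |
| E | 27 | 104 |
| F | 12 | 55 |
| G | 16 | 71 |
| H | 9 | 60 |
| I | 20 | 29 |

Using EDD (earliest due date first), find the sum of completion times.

EDD (increasing due date): I A D F H G C E B.
I: 0→20
A: 20→35
D: 35→39
F: 39→51
H: 51→60
G: 60→76
C: 76→94
E: 94→121
B: 121→135
Sum = 20+35+39+51+60+76+94+121+135 = 631.

631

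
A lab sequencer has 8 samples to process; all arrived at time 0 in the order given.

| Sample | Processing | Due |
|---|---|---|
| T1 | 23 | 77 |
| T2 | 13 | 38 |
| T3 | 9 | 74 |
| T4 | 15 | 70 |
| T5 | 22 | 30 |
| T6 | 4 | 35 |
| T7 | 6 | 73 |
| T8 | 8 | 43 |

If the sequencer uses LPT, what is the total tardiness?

LPT (decreasing processing time): T1 T5 T4 T2 T3 T8 T7 T6.
T1: 0→23, due 77, tardiness 0
T5: 23→45, due 30, tardiness 15
T4: 45→60, due 70, tardiness 0
T2: 60→73, due 38, tardiness 35
T3: 73→82, due 74, tardiness 8
T8: 82→90, due 43, tardiness 47
T7: 90→96, due 73, tardiness 23
T6: 96→100, due 35, tardiness 65
Sum = 0+15+0+35+8+47+23+65 = 193.

193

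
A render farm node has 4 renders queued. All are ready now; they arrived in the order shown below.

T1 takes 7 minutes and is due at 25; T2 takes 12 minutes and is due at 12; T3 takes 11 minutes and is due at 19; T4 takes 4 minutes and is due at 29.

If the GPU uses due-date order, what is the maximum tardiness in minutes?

5

EDD (increasing due date): T2 T3 T1 T4.
T2: 0→12, due 12, tardiness 0
T3: 12→23, due 19, tardiness 4
T1: 23→30, due 25, tardiness 5
T4: 30→34, due 29, tardiness 5
Maximum = 5.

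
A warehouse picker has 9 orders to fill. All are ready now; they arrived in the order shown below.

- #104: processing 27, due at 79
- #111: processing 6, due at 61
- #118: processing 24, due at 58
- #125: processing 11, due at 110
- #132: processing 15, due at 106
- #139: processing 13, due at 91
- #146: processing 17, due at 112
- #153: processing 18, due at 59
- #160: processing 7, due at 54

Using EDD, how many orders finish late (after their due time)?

5

EDD (increasing due date): #160 #118 #153 #111 #104 #139 #132 #125 #146.
#160: 0→7, due 54, tardiness 0
#118: 7→31, due 58, tardiness 0
#153: 31→49, due 59, tardiness 0
#111: 49→55, due 61, tardiness 0
#104: 55→82, due 79, tardiness 3
#139: 82→95, due 91, tardiness 4
#132: 95→110, due 106, tardiness 4
#125: 110→121, due 110, tardiness 11
#146: 121→138, due 112, tardiness 26
Late orders: 5.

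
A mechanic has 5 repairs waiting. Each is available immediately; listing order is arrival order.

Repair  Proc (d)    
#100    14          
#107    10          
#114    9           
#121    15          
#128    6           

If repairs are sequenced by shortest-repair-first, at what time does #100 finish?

39

SPT (increasing processing time): #128 #114 #107 #100 #121.
#128: 0→6
#114: 6→15
#107: 15→25
#100: 25→39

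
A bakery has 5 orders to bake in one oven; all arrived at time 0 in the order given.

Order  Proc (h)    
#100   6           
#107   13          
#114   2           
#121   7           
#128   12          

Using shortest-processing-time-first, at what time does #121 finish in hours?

SPT (increasing processing time): #114 #100 #121 #128 #107.
#114: 0→2
#100: 2→8
#121: 8→15

15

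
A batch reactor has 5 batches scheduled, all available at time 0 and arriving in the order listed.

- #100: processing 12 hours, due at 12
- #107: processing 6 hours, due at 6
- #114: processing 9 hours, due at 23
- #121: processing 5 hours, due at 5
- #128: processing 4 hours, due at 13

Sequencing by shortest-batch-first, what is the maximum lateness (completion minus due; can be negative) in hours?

SPT (increasing processing time): #128 #121 #107 #114 #100.
#128: 0→4, due 13, lateness -9
#121: 4→9, due 5, lateness 4
#107: 9→15, due 6, lateness 9
#114: 15→24, due 23, lateness 1
#100: 24→36, due 12, lateness 24
Maximum = 24.

24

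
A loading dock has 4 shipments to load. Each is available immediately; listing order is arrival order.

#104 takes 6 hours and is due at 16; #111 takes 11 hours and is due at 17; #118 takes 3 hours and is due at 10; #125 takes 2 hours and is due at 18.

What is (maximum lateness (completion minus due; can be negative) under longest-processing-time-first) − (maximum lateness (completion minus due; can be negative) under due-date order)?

LPT (decreasing processing time): #111 #104 #118 #125.
#111: 0→11, due 17, lateness -6
#104: 11→17, due 16, lateness 1
#118: 17→20, due 10, lateness 10
#125: 20→22, due 18, lateness 4
Maximum = 10.
EDD (increasing due date): #118 #104 #111 #125.
#118: 0→3, due 10, lateness -7
#104: 3→9, due 16, lateness -7
#111: 9→20, due 17, lateness 3
#125: 20→22, due 18, lateness 4
Maximum = 4.
Difference = 10 − 4 = 6.

6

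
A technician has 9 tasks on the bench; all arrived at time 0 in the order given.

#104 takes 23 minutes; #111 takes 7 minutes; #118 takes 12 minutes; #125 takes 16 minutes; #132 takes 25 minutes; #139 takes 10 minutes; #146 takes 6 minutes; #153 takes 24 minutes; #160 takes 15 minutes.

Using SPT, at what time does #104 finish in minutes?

SPT (increasing processing time): #146 #111 #139 #118 #160 #125 #104 #153 #132.
#146: 0→6
#111: 6→13
#139: 13→23
#118: 23→35
#160: 35→50
#125: 50→66
#104: 66→89

89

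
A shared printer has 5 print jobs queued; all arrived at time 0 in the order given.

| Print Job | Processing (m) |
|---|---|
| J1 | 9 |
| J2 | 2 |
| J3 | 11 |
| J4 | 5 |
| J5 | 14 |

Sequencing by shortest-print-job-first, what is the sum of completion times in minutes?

93

SPT (increasing processing time): J2 J4 J1 J3 J5.
J2: 0→2
J4: 2→7
J1: 7→16
J3: 16→27
J5: 27→41
Sum = 2+7+16+27+41 = 93.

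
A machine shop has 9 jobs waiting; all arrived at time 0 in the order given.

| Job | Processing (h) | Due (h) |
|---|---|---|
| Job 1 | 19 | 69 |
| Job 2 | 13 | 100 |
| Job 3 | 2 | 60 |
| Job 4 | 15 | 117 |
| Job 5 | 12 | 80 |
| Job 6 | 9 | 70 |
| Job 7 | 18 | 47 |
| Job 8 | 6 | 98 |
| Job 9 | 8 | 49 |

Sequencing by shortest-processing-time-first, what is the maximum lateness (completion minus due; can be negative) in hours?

SPT (increasing processing time): Job 3 Job 8 Job 9 Job 6 Job 5 Job 2 Job 4 Job 7 Job 1.
Job 3: 0→2, due 60, lateness -58
Job 8: 2→8, due 98, lateness -90
Job 9: 8→16, due 49, lateness -33
Job 6: 16→25, due 70, lateness -45
Job 5: 25→37, due 80, lateness -43
Job 2: 37→50, due 100, lateness -50
Job 4: 50→65, due 117, lateness -52
Job 7: 65→83, due 47, lateness 36
Job 1: 83→102, due 69, lateness 33
Maximum = 36.

36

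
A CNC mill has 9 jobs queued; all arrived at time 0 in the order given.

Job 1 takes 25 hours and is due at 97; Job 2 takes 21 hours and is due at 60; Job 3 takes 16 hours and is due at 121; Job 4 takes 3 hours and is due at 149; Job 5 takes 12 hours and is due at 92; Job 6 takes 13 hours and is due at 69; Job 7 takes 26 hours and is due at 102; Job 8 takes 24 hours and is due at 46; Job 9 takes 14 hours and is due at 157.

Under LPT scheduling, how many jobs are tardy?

5

LPT (decreasing processing time): Job 7 Job 1 Job 8 Job 2 Job 3 Job 9 Job 6 Job 5 Job 4.
Job 7: 0→26, due 102, tardiness 0
Job 1: 26→51, due 97, tardiness 0
Job 8: 51→75, due 46, tardiness 29
Job 2: 75→96, due 60, tardiness 36
Job 3: 96→112, due 121, tardiness 0
Job 9: 112→126, due 157, tardiness 0
Job 6: 126→139, due 69, tardiness 70
Job 5: 139→151, due 92, tardiness 59
Job 4: 151→154, due 149, tardiness 5
Late jobs: 5.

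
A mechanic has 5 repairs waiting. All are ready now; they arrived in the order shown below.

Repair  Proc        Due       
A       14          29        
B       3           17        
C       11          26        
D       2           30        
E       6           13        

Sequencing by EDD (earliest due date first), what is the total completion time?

105

EDD (increasing due date): E B C A D.
E: 0→6
B: 6→9
C: 9→20
A: 20→34
D: 34→36
Sum = 6+9+20+34+36 = 105.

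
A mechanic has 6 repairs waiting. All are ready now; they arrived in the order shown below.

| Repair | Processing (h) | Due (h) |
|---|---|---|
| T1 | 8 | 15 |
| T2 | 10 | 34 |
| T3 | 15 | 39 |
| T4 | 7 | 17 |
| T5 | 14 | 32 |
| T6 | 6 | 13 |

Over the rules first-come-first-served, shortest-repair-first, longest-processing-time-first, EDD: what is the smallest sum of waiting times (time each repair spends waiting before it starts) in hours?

116

FIFO (arrival order): T1 T2 T3 T4 T5 T6.
T1: waits 0, runs 0→8
T2: waits 8, runs 8→18
T3: waits 18, runs 18→33
T4: waits 33, runs 33→40
T5: waits 40, runs 40→54
T6: waits 54, runs 54→60
Sum = 0+8+18+33+40+54 = 153.
SPT (increasing processing time): T6 T4 T1 T2 T5 T3.
T6: waits 0, runs 0→6
T4: waits 6, runs 6→13
T1: waits 13, runs 13→21
T2: waits 21, runs 21→31
T5: waits 31, runs 31→45
T3: waits 45, runs 45→60
Sum = 0+6+13+21+31+45 = 116.
LPT (decreasing processing time): T3 T5 T2 T1 T4 T6.
T3: waits 0, runs 0→15
T5: waits 15, runs 15→29
T2: waits 29, runs 29→39
T1: waits 39, runs 39→47
T4: waits 47, runs 47→54
T6: waits 54, runs 54→60
Sum = 0+15+29+39+47+54 = 184.
EDD (increasing due date): T6 T1 T4 T5 T2 T3.
T6: waits 0, runs 0→6
T1: waits 6, runs 6→14
T4: waits 14, runs 14→21
T5: waits 21, runs 21→35
T2: waits 35, runs 35→45
T3: waits 45, runs 45→60
Sum = 0+6+14+21+35+45 = 121.
FIFO 153, SPT 116, LPT 184, EDD 121 → minimum 116.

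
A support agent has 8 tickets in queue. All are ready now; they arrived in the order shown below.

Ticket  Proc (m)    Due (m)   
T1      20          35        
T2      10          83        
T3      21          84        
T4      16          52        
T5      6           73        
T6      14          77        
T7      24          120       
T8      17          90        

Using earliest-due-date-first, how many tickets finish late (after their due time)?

3

EDD (increasing due date): T1 T4 T5 T6 T2 T3 T8 T7.
T1: 0→20, due 35, tardiness 0
T4: 20→36, due 52, tardiness 0
T5: 36→42, due 73, tardiness 0
T6: 42→56, due 77, tardiness 0
T2: 56→66, due 83, tardiness 0
T3: 66→87, due 84, tardiness 3
T8: 87→104, due 90, tardiness 14
T7: 104→128, due 120, tardiness 8
Late tickets: 3.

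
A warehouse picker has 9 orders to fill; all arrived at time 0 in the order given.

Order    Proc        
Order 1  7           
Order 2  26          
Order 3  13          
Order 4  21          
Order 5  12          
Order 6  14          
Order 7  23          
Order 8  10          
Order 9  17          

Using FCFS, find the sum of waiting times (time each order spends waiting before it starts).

FIFO (arrival order): Order 1 Order 2 Order 3 Order 4 Order 5 Order 6 Order 7 Order 8 Order 9.
Order 1: waits 0, runs 0→7
Order 2: waits 7, runs 7→33
Order 3: waits 33, runs 33→46
Order 4: waits 46, runs 46→67
Order 5: waits 67, runs 67→79
Order 6: waits 79, runs 79→93
Order 7: waits 93, runs 93→116
Order 8: waits 116, runs 116→126
Order 9: waits 126, runs 126→143
Sum = 0+7+33+46+67+79+93+116+126 = 567.

567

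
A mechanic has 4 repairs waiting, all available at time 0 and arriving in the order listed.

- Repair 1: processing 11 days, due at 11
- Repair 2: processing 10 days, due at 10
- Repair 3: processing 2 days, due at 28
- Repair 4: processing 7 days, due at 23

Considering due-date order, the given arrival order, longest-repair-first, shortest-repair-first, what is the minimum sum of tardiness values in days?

EDD (increasing due date): Repair 2 Repair 1 Repair 4 Repair 3.
Repair 2: 0→10, due 10, tardiness 0
Repair 1: 10→21, due 11, tardiness 10
Repair 4: 21→28, due 23, tardiness 5
Repair 3: 28→30, due 28, tardiness 2
Sum = 0+10+5+2 = 17.
FIFO (arrival order): Repair 1 Repair 2 Repair 3 Repair 4.
Repair 1: 0→11, due 11, tardiness 0
Repair 2: 11→21, due 10, tardiness 11
Repair 3: 21→23, due 28, tardiness 0
Repair 4: 23→30, due 23, tardiness 7
Sum = 0+11+0+7 = 18.
LPT (decreasing processing time): Repair 1 Repair 2 Repair 4 Repair 3.
Repair 1: 0→11, due 11, tardiness 0
Repair 2: 11→21, due 10, tardiness 11
Repair 4: 21→28, due 23, tardiness 5
Repair 3: 28→30, due 28, tardiness 2
Sum = 0+11+5+2 = 18.
SPT (increasing processing time): Repair 3 Repair 4 Repair 2 Repair 1.
Repair 3: 0→2, due 28, tardiness 0
Repair 4: 2→9, due 23, tardiness 0
Repair 2: 9→19, due 10, tardiness 9
Repair 1: 19→30, due 11, tardiness 19
Sum = 0+0+9+19 = 28.
EDD 17, FIFO 18, LPT 18, SPT 28 → minimum 17.

17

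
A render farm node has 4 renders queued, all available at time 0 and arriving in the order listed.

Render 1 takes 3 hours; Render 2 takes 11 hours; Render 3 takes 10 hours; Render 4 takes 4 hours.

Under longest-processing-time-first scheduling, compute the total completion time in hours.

LPT (decreasing processing time): Render 2 Render 3 Render 4 Render 1.
Render 2: 0→11
Render 3: 11→21
Render 4: 21→25
Render 1: 25→28
Sum = 11+21+25+28 = 85.

85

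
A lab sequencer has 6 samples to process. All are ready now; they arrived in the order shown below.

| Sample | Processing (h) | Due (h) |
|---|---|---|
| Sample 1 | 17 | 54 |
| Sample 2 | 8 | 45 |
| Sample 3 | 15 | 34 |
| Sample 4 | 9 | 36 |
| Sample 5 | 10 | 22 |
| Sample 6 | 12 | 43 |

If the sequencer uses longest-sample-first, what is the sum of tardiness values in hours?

LPT (decreasing processing time): Sample 1 Sample 3 Sample 6 Sample 5 Sample 4 Sample 2.
Sample 1: 0→17, due 54, tardiness 0
Sample 3: 17→32, due 34, tardiness 0
Sample 6: 32→44, due 43, tardiness 1
Sample 5: 44→54, due 22, tardiness 32
Sample 4: 54→63, due 36, tardiness 27
Sample 2: 63→71, due 45, tardiness 26
Sum = 0+0+1+32+27+26 = 86.

86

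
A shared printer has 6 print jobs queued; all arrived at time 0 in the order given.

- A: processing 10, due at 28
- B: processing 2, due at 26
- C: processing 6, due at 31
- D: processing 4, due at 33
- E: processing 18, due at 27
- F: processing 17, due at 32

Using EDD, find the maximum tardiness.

24

EDD (increasing due date): B E A C F D.
B: 0→2, due 26, tardiness 0
E: 2→20, due 27, tardiness 0
A: 20→30, due 28, tardiness 2
C: 30→36, due 31, tardiness 5
F: 36→53, due 32, tardiness 21
D: 53→57, due 33, tardiness 24
Maximum = 24.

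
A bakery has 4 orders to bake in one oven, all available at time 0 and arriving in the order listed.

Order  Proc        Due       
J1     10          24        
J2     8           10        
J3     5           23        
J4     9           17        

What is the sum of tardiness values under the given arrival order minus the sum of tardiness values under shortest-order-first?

7

FIFO (arrival order): J1 J2 J3 J4.
J1: 0→10, due 24, tardiness 0
J2: 10→18, due 10, tardiness 8
J3: 18→23, due 23, tardiness 0
J4: 23→32, due 17, tardiness 15
Sum = 0+8+0+15 = 23.
SPT (increasing processing time): J3 J2 J4 J1.
J3: 0→5, due 23, tardiness 0
J2: 5→13, due 10, tardiness 3
J4: 13→22, due 17, tardiness 5
J1: 22→32, due 24, tardiness 8
Sum = 0+3+5+8 = 16.
Difference = 23 − 16 = 7.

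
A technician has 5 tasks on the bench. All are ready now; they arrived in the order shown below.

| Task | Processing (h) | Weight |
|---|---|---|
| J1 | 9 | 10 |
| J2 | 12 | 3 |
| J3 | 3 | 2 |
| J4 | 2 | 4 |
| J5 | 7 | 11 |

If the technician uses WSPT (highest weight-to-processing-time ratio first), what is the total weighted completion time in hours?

WSPT (decreasing weight/processing-time ratio): J4 J5 J1 J3 J2.
J4: finishes 2, weight 4, w·C = 8
J5: finishes 9, weight 11, w·C = 99
J1: finishes 18, weight 10, w·C = 180
J3: finishes 21, weight 2, w·C = 42
J2: finishes 33, weight 3, w·C = 99
Sum = 8+99+180+42+99 = 428.

428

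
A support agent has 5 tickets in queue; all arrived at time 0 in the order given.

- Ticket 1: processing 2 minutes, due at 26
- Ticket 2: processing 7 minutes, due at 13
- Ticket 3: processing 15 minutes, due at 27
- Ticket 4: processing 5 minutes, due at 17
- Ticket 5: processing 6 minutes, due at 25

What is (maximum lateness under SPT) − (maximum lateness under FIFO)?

SPT (increasing processing time): Ticket 1 Ticket 4 Ticket 5 Ticket 2 Ticket 3.
Ticket 1: 0→2, due 26, lateness -24
Ticket 4: 2→7, due 17, lateness -10
Ticket 5: 7→13, due 25, lateness -12
Ticket 2: 13→20, due 13, lateness 7
Ticket 3: 20→35, due 27, lateness 8
Maximum = 8.
FIFO (arrival order): Ticket 1 Ticket 2 Ticket 3 Ticket 4 Ticket 5.
Ticket 1: 0→2, due 26, lateness -24
Ticket 2: 2→9, due 13, lateness -4
Ticket 3: 9→24, due 27, lateness -3
Ticket 4: 24→29, due 17, lateness 12
Ticket 5: 29→35, due 25, lateness 10
Maximum = 12.
Difference = 8 − 12 = -4.

-4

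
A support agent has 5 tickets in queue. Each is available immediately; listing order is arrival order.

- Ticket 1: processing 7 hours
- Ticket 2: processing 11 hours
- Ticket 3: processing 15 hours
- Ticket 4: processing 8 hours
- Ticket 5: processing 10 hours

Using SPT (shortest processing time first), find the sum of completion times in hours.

134

SPT (increasing processing time): Ticket 1 Ticket 4 Ticket 5 Ticket 2 Ticket 3.
Ticket 1: 0→7
Ticket 4: 7→15
Ticket 5: 15→25
Ticket 2: 25→36
Ticket 3: 36→51
Sum = 7+15+25+36+51 = 134.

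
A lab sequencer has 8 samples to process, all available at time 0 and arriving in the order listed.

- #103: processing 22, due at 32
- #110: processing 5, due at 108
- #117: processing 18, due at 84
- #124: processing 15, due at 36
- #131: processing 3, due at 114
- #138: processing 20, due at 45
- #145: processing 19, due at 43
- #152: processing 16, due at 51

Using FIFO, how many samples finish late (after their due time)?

4

FIFO (arrival order): #103 #110 #117 #124 #131 #138 #145 #152.
#103: 0→22, due 32, tardiness 0
#110: 22→27, due 108, tardiness 0
#117: 27→45, due 84, tardiness 0
#124: 45→60, due 36, tardiness 24
#131: 60→63, due 114, tardiness 0
#138: 63→83, due 45, tardiness 38
#145: 83→102, due 43, tardiness 59
#152: 102→118, due 51, tardiness 67
Late samples: 4.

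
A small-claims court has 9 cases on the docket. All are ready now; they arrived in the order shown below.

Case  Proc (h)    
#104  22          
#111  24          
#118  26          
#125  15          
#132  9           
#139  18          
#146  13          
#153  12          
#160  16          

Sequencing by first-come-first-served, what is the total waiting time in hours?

FIFO (arrival order): #104 #111 #118 #125 #132 #139 #146 #153 #160.
#104: waits 0, runs 0→22
#111: waits 22, runs 22→46
#118: waits 46, runs 46→72
#125: waits 72, runs 72→87
#132: waits 87, runs 87→96
#139: waits 96, runs 96→114
#146: waits 114, runs 114→127
#153: waits 127, runs 127→139
#160: waits 139, runs 139→155
Sum = 0+22+46+72+87+96+114+127+139 = 703.

703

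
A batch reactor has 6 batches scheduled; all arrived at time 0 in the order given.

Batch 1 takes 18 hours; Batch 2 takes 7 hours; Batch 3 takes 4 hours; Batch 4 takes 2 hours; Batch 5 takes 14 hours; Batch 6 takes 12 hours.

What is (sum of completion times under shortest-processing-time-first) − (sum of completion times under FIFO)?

SPT (increasing processing time): Batch 4 Batch 3 Batch 2 Batch 6 Batch 5 Batch 1.
Batch 4: 0→2
Batch 3: 2→6
Batch 2: 6→13
Batch 6: 13→25
Batch 5: 25→39
Batch 1: 39→57
Sum = 2+6+13+25+39+57 = 142.
FIFO (arrival order): Batch 1 Batch 2 Batch 3 Batch 4 Batch 5 Batch 6.
Batch 1: 0→18
Batch 2: 18→25
Batch 3: 25→29
Batch 4: 29→31
Batch 5: 31→45
Batch 6: 45→57
Sum = 18+25+29+31+45+57 = 205.
Difference = 142 − 205 = -63.

-63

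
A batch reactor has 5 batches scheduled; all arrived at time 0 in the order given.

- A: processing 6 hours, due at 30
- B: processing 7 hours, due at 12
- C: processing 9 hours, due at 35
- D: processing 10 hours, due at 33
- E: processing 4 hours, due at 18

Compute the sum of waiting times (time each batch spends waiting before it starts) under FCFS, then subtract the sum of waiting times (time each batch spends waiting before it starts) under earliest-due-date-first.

FIFO (arrival order): A B C D E.
A: waits 0, runs 0→6
B: waits 6, runs 6→13
C: waits 13, runs 13→22
D: waits 22, runs 22→32
E: waits 32, runs 32→36
Sum = 0+6+13+22+32 = 73.
EDD (increasing due date): B E A D C.
B: waits 0, runs 0→7
E: waits 7, runs 7→11
A: waits 11, runs 11→17
D: waits 17, runs 17→27
C: waits 27, runs 27→36
Sum = 0+7+11+17+27 = 62.
Difference = 73 − 62 = 11.

11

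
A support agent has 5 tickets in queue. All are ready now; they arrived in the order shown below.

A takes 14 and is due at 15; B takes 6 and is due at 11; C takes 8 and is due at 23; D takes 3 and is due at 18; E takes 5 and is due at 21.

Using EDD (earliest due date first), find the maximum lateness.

EDD (increasing due date): B A D E C.
B: 0→6, due 11, lateness -5
A: 6→20, due 15, lateness 5
D: 20→23, due 18, lateness 5
E: 23→28, due 21, lateness 7
C: 28→36, due 23, lateness 13
Maximum = 13.

13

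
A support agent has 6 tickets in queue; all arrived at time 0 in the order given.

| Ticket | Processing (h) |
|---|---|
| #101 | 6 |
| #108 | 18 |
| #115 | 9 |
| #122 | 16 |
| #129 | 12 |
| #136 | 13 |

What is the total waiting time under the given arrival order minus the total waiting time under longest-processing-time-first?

FIFO (arrival order): #101 #108 #115 #122 #129 #136.
#101: waits 0, runs 0→6
#108: waits 6, runs 6→24
#115: waits 24, runs 24→33
#122: waits 33, runs 33→49
#129: waits 49, runs 49→61
#136: waits 61, runs 61→74
Sum = 0+6+24+33+49+61 = 173.
LPT (decreasing processing time): #108 #122 #136 #129 #115 #101.
#108: waits 0, runs 0→18
#122: waits 18, runs 18→34
#136: waits 34, runs 34→47
#129: waits 47, runs 47→59
#115: waits 59, runs 59→68
#101: waits 68, runs 68→74
Sum = 0+18+34+47+59+68 = 226.
Difference = 173 − 226 = -53.

-53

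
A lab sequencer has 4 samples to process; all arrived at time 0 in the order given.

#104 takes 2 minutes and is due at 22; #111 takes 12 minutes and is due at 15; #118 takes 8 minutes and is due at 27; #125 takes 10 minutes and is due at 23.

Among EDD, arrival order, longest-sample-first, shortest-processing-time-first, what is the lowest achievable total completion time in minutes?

64

EDD (increasing due date): #111 #104 #125 #118.
#111: 0→12
#104: 12→14
#125: 14→24
#118: 24→32
Sum = 12+14+24+32 = 82.
FIFO (arrival order): #104 #111 #118 #125.
#104: 0→2
#111: 2→14
#118: 14→22
#125: 22→32
Sum = 2+14+22+32 = 70.
LPT (decreasing processing time): #111 #125 #118 #104.
#111: 0→12
#125: 12→22
#118: 22→30
#104: 30→32
Sum = 12+22+30+32 = 96.
SPT (increasing processing time): #104 #118 #125 #111.
#104: 0→2
#118: 2→10
#125: 10→20
#111: 20→32
Sum = 2+10+20+32 = 64.
EDD 82, FIFO 70, LPT 96, SPT 64 → minimum 64.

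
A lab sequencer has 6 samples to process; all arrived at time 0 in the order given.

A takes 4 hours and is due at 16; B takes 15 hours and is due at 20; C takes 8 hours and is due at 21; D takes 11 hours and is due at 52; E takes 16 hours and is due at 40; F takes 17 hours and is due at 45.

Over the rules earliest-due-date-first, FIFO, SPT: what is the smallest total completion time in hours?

EDD (increasing due date): A B C E F D.
A: 0→4
B: 4→19
C: 19→27
E: 27→43
F: 43→60
D: 60→71
Sum = 4+19+27+43+60+71 = 224.
FIFO (arrival order): A B C D E F.
A: 0→4
B: 4→19
C: 19→27
D: 27→38
E: 38→54
F: 54→71
Sum = 4+19+27+38+54+71 = 213.
SPT (increasing processing time): A C D B E F.
A: 0→4
C: 4→12
D: 12→23
B: 23→38
E: 38→54
F: 54→71
Sum = 4+12+23+38+54+71 = 202.
EDD 224, FIFO 213, SPT 202 → minimum 202.

202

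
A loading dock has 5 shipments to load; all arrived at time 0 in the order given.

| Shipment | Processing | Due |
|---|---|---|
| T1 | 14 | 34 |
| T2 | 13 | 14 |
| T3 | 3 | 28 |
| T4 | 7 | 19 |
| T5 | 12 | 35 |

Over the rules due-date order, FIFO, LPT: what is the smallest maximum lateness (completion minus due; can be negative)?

14

EDD (increasing due date): T2 T4 T3 T1 T5.
T2: 0→13, due 14, lateness -1
T4: 13→20, due 19, lateness 1
T3: 20→23, due 28, lateness -5
T1: 23→37, due 34, lateness 3
T5: 37→49, due 35, lateness 14
Maximum = 14.
FIFO (arrival order): T1 T2 T3 T4 T5.
T1: 0→14, due 34, lateness -20
T2: 14→27, due 14, lateness 13
T3: 27→30, due 28, lateness 2
T4: 30→37, due 19, lateness 18
T5: 37→49, due 35, lateness 14
Maximum = 18.
LPT (decreasing processing time): T1 T2 T5 T4 T3.
T1: 0→14, due 34, lateness -20
T2: 14→27, due 14, lateness 13
T5: 27→39, due 35, lateness 4
T4: 39→46, due 19, lateness 27
T3: 46→49, due 28, lateness 21
Maximum = 27.
EDD 14, FIFO 18, LPT 27 → minimum 14.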